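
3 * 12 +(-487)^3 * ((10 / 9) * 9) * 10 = -11550130264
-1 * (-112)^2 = -12544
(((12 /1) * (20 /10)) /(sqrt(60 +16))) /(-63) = -4 * sqrt(19) /399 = -0.04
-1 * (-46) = 46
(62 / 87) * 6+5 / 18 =2377 / 522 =4.55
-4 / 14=-2 / 7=-0.29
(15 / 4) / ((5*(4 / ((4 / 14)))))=3 / 56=0.05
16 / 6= 8 / 3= 2.67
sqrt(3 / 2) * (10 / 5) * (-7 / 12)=-1.43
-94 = -94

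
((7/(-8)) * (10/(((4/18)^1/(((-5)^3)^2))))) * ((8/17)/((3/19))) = -31171875/17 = -1833639.71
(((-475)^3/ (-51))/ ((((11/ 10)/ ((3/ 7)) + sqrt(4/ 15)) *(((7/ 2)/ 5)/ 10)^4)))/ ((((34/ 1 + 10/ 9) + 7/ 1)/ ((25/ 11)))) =1532097883.78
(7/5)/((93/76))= 1.14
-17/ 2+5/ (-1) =-27/ 2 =-13.50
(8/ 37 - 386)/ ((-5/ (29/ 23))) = 413946/ 4255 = 97.28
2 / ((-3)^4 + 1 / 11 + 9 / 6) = 44 / 1817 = 0.02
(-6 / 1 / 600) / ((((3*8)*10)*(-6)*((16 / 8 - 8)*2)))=-0.00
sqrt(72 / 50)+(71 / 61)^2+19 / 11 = 876336 / 204655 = 4.28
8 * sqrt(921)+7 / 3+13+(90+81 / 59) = 18887 / 177+8 * sqrt(921) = 349.49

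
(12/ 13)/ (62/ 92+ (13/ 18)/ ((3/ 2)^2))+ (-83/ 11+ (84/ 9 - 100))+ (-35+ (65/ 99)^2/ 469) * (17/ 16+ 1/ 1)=-827342148775/ 4881941064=-169.47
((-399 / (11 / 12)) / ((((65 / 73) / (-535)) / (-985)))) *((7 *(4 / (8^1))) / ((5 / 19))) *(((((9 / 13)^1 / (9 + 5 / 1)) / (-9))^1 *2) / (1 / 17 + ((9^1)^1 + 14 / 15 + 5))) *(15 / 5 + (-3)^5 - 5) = -4372772426230950 / 7106957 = -615280552.03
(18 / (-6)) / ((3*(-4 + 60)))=-1 / 56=-0.02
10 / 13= 0.77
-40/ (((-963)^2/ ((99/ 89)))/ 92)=-40480/ 9170649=-0.00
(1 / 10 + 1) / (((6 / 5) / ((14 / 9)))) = 77 / 54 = 1.43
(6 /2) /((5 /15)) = 9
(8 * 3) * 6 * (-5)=-720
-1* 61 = -61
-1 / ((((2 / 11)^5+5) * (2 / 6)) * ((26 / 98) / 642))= -723763194 / 498511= -1451.85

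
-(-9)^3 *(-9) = -6561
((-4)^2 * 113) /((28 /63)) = 4068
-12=-12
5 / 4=1.25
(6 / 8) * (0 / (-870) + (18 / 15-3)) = -27 / 20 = -1.35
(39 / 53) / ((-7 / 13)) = -507 / 371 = -1.37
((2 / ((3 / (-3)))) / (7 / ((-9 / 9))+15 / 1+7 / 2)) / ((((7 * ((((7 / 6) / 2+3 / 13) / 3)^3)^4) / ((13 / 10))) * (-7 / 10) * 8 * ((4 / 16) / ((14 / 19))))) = 5740551011675608568929534190026752 / 53854764170119317907946199539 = 106593.19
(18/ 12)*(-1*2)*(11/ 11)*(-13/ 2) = 39/ 2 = 19.50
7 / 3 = 2.33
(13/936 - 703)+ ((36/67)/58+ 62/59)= -5793601739/8253864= -701.93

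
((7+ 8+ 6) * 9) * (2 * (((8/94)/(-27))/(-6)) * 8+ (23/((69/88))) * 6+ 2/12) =9389779/282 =33297.09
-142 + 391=249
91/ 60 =1.52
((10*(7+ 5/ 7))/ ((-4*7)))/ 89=-135/ 4361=-0.03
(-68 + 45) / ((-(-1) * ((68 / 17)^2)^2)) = -23 / 256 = -0.09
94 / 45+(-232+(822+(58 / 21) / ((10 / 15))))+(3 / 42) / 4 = 1502549 / 2520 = 596.25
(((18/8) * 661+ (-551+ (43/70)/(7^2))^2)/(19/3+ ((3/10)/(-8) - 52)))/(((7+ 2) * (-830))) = 7178340440588/8033311959225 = 0.89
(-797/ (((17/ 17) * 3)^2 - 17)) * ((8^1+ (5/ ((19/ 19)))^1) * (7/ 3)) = 72527/ 24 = 3021.96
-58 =-58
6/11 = 0.55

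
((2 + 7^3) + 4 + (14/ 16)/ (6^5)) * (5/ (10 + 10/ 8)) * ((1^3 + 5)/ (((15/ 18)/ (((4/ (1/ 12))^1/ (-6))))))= -21710599/ 2430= -8934.40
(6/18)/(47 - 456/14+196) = 7/4419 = 0.00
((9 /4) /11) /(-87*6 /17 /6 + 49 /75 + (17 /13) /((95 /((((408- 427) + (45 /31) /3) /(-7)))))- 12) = -87864075 /7056732056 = -0.01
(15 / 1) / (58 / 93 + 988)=1395 / 91942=0.02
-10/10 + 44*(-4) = -177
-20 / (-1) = 20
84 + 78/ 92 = 84.85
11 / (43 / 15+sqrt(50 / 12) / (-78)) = 107250 * sqrt(6) / 7498919+28777320 / 7498919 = 3.87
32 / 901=0.04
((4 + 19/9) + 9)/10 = 68/45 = 1.51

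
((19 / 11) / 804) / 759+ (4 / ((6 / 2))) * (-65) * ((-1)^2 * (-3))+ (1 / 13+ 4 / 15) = 113592788279 / 436318740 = 260.34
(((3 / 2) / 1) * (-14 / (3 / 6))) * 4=-168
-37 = -37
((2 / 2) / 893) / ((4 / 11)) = 11 / 3572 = 0.00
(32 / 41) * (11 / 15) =352 / 615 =0.57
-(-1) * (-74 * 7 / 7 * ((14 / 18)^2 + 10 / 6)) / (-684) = 3404 / 13851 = 0.25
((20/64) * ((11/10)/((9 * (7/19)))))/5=209/10080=0.02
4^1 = 4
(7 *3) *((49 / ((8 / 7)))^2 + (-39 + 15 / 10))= 2420229 / 64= 37816.08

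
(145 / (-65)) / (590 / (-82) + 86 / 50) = 29725 / 72956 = 0.41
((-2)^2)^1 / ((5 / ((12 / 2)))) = 24 / 5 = 4.80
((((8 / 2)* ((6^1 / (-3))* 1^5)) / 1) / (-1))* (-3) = -24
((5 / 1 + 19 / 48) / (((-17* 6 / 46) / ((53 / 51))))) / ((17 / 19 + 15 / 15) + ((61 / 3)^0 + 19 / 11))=-409849 / 749088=-0.55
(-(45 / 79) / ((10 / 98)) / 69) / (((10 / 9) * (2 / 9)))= -11907 / 36340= -0.33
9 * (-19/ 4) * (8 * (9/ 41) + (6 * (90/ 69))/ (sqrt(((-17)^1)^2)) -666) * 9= 8188337223/ 32062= 255390.72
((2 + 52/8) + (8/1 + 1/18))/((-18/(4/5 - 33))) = 23989/810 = 29.62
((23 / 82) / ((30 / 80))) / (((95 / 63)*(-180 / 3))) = -161 / 19475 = -0.01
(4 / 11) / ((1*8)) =1 / 22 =0.05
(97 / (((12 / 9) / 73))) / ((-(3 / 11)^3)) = -9424811 / 36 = -261800.31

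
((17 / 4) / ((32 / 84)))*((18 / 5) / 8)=3213 / 640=5.02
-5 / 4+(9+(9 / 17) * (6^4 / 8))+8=6903 / 68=101.51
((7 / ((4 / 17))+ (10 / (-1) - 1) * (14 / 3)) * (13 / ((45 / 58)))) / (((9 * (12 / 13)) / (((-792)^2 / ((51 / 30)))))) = -2457479024 / 153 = -16061954.41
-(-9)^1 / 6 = 3 / 2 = 1.50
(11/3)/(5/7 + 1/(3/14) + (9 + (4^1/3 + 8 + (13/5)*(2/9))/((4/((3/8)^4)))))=3153920/12412067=0.25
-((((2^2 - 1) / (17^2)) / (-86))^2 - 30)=18531639471 / 617721316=30.00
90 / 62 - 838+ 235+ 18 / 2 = -18369 / 31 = -592.55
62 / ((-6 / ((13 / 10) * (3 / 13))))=-31 / 10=-3.10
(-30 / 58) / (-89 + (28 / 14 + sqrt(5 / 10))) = 15 * sqrt(2) / 438973 + 90 / 15137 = 0.01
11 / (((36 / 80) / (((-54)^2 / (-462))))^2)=1166400 / 539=2164.01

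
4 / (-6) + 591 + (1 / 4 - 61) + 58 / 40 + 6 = 16111 / 30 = 537.03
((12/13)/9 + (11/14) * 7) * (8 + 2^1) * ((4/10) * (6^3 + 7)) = 194902/39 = 4997.49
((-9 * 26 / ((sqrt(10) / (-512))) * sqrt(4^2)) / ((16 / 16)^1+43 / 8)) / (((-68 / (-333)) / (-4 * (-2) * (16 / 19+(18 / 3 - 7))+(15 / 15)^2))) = -53194752 * sqrt(10) / 5491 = -30634.96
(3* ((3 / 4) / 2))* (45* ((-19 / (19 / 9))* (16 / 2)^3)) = -233280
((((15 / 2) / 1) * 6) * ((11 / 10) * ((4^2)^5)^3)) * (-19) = -1084322675082739580928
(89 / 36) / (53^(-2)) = 250001 / 36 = 6944.47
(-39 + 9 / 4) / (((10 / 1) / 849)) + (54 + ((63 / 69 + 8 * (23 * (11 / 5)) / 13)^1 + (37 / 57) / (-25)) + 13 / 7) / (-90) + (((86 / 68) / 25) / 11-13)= -629265160917637 / 200783583000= -3134.05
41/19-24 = -415/19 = -21.84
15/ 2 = 7.50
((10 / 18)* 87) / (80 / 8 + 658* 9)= 145 / 17796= 0.01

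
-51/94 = -0.54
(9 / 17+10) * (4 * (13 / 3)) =9308 / 51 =182.51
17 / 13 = 1.31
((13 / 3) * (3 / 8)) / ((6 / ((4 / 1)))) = 13 / 12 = 1.08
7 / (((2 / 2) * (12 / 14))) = 49 / 6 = 8.17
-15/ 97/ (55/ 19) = -57/ 1067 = -0.05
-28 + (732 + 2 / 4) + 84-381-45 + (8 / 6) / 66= 71779 / 198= 362.52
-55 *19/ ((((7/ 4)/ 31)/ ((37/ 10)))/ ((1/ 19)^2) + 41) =-217930/ 9699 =-22.47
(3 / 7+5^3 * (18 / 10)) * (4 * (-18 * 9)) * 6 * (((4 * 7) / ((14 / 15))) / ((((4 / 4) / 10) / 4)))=-7362316800 / 7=-1051759542.86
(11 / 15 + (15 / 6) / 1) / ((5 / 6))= 3.88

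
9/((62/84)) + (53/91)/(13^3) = 75574049/6197737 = 12.19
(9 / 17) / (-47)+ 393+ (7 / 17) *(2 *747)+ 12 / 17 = 806088 / 799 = 1008.87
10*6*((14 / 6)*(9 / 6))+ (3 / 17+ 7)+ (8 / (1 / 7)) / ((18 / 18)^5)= 4644 / 17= 273.18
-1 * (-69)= 69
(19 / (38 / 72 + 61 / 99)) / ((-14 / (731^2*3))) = -1901860.06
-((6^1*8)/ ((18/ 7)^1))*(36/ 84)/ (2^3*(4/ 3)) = -3/ 4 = -0.75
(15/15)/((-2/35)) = -17.50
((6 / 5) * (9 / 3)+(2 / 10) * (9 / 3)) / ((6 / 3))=21 / 10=2.10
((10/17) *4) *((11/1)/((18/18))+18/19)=28.11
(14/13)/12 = 7/78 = 0.09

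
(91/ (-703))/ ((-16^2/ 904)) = 10283/ 22496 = 0.46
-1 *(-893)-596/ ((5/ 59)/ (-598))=21032537/ 5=4206507.40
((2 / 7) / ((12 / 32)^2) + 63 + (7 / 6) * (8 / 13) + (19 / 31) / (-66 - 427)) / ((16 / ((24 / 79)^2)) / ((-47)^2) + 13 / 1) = 7271663126216 / 1446456829909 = 5.03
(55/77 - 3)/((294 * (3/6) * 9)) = -16/9261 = -0.00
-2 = -2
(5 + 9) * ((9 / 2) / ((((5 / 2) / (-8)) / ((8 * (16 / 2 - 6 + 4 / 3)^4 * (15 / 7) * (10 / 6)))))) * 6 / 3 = -12800000 / 9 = -1422222.22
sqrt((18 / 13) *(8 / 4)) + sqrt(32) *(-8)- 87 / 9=-32 *sqrt(2)- 29 / 3 + 6 *sqrt(13) / 13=-53.26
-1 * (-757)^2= -573049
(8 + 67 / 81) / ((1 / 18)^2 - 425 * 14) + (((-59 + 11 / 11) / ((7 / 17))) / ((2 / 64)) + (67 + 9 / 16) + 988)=-745304763911 / 215913488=-3451.87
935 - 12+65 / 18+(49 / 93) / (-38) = 4911892 / 5301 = 926.60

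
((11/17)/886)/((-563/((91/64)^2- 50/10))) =134189/34733694976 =0.00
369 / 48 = 123 / 16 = 7.69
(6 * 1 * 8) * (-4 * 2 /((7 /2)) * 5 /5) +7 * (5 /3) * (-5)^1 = -3529 /21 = -168.05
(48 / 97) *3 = 144 / 97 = 1.48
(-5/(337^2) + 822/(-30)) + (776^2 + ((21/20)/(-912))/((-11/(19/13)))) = 3129316561377767/5196917440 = 602148.60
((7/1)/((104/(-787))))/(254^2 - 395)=-5509/6668584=-0.00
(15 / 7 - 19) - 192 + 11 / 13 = -18929 / 91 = -208.01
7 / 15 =0.47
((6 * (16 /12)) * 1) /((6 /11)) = 44 /3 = 14.67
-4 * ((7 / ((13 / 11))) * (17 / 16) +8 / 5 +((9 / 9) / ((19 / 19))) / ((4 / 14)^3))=-203.07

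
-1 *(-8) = 8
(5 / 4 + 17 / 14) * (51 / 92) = 153 / 112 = 1.37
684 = 684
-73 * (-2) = 146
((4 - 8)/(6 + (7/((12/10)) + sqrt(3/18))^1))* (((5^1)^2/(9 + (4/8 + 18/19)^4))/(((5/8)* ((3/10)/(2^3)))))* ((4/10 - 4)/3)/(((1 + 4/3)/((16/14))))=1148951199744/72500056853 - 16182411264* sqrt(6)/72500056853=15.30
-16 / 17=-0.94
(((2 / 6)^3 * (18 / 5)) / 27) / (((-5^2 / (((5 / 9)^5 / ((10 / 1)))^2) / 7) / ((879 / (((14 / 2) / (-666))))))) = 33878125 / 10460353203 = 0.00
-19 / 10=-1.90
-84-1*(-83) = -1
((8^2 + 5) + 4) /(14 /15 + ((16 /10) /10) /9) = 16425 /214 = 76.75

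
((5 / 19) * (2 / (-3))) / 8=-5 / 228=-0.02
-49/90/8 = -49/720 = -0.07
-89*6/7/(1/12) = -6408/7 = -915.43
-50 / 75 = -2 / 3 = -0.67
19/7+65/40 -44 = -2221/56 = -39.66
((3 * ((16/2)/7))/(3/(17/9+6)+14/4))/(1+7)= 426/3857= 0.11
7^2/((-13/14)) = -686/13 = -52.77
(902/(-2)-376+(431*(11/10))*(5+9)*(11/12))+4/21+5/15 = 736093/140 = 5257.81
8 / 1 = 8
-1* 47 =-47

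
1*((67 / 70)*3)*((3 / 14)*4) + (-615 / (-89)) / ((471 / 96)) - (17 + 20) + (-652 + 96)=-2016819986 / 3423385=-589.13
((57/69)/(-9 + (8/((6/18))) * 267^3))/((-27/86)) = -1634/283685159763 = -0.00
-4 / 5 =-0.80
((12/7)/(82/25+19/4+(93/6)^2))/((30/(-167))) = -1670/43449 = -0.04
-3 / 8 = -0.38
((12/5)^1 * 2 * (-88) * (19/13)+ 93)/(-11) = 34083/715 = 47.67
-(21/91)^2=-9/169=-0.05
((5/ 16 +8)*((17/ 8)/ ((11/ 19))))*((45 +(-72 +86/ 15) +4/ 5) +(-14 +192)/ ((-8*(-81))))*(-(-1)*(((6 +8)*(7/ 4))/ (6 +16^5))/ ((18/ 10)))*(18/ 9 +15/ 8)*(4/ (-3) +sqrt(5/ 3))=2134547178631/ 51662309732352-2134547178631*sqrt(15)/ 206649238929408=0.00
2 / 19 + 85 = 1617 / 19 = 85.11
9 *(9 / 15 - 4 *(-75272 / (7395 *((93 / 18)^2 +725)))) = 78545295 / 13341073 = 5.89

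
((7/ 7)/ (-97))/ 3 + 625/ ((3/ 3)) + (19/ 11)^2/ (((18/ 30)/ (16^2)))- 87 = 63765157/ 35211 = 1810.94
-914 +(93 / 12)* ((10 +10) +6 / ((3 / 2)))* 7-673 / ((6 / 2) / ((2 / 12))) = 6311 / 18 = 350.61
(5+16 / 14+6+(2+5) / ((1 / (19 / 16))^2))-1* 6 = 28697 / 1792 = 16.01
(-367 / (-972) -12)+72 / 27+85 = 73915 / 972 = 76.04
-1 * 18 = -18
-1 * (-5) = 5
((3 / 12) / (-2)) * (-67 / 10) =67 / 80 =0.84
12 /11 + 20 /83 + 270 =247726 /913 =271.33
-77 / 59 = -1.31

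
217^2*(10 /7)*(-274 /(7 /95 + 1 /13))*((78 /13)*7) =-5140144100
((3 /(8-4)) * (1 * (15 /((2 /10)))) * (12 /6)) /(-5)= -45 /2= -22.50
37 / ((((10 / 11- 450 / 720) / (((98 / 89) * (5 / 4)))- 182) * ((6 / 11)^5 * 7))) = -458834299 / 761944968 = -0.60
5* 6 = 30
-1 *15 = -15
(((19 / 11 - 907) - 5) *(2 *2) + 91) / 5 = -39051 / 55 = -710.02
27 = 27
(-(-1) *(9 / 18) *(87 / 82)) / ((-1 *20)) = -0.03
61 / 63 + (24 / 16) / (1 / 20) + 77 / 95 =31.78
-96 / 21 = -32 / 7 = -4.57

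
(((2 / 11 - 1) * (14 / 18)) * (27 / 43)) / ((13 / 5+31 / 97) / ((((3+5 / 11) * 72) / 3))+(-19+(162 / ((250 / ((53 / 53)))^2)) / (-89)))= 161464078125 / 7663441735664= 0.02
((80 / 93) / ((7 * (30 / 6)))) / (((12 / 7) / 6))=8 / 93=0.09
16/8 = 2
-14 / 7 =-2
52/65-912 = -911.20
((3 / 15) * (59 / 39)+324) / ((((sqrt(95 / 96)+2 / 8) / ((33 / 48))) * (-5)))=695629 / 57850 - 695629 * sqrt(570) / 347100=-35.82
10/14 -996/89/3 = -1879/623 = -3.02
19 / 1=19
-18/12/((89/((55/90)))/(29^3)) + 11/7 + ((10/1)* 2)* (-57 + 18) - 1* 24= -7876909/7476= -1053.63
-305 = -305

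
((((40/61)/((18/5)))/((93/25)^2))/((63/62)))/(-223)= -125000/2151899379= -0.00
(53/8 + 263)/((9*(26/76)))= 13661/156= 87.57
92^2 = 8464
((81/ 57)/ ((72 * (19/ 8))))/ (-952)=-3/ 343672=-0.00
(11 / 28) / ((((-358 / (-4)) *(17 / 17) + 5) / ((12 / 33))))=2 / 1323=0.00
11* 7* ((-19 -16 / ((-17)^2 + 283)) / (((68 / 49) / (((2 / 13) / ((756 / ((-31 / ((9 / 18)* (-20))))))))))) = -1377733 / 2068560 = -0.67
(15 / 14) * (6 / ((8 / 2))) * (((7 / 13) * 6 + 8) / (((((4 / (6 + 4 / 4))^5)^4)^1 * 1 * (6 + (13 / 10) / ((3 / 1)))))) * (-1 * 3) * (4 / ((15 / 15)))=-1685041680777784863975 / 689668668522496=-2443262.62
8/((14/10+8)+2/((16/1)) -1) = 320/341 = 0.94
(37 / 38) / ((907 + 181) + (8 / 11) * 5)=407 / 456304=0.00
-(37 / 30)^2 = -1369 / 900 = -1.52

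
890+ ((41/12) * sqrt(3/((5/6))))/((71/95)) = 779 * sqrt(10)/284+ 890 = 898.67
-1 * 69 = -69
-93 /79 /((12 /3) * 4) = -93 /1264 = -0.07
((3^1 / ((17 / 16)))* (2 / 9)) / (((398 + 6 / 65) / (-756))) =-131040 / 109973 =-1.19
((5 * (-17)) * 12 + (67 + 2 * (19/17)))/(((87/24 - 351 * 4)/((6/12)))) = 0.34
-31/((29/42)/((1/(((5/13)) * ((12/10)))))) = -2821/29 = -97.28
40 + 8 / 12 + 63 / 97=12023 / 291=41.32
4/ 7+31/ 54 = 433/ 378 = 1.15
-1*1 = -1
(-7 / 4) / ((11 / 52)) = -91 / 11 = -8.27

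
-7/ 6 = -1.17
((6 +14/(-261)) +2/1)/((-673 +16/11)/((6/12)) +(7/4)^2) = -365024/61555545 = -0.01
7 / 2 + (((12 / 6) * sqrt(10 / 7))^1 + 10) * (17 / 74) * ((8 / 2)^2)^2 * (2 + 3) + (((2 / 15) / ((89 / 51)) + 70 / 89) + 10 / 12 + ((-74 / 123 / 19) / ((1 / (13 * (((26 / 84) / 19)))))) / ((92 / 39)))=21760 * sqrt(70) / 259 + 462308822585417 / 156941811460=3648.66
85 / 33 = 2.58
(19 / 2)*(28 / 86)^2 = 1862 / 1849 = 1.01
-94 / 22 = -47 / 11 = -4.27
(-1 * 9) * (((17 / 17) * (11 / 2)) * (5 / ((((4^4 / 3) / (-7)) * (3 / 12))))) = 10395 / 128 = 81.21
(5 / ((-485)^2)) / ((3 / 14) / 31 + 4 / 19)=8246 / 84351685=0.00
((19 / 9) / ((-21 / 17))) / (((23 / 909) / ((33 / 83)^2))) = -11842149 / 1109129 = -10.68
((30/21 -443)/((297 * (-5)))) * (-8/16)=-281/1890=-0.15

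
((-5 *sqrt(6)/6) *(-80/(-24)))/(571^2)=-0.00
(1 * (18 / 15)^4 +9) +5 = 10046 / 625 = 16.07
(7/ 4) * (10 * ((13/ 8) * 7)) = 3185/ 16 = 199.06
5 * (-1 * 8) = -40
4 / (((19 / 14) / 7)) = 392 / 19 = 20.63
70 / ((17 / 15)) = 1050 / 17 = 61.76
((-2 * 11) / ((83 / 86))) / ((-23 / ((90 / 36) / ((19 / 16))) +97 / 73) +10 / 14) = 38672480 / 15068401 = 2.57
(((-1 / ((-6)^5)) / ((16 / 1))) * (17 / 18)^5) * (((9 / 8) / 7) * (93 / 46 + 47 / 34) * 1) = 111166451 / 33644347785216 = 0.00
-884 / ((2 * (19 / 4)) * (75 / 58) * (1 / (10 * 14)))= -2871232 / 285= -10074.50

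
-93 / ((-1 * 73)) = 93 / 73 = 1.27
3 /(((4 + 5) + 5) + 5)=3 /19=0.16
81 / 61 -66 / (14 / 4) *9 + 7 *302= 830777 / 427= 1945.61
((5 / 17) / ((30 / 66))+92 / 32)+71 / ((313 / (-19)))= -33537 / 42568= -0.79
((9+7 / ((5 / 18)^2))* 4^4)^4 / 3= 55300329696326930399232 / 390625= 141568844022596941.82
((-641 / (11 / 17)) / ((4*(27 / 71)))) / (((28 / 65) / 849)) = -14231972365 / 11088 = -1283547.29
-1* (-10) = 10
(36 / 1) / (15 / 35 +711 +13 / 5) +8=201188 / 24991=8.05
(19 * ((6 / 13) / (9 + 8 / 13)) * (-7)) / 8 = -399 / 500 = -0.80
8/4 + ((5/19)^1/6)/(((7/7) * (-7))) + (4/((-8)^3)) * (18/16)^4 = 414453265/209190912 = 1.98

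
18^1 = 18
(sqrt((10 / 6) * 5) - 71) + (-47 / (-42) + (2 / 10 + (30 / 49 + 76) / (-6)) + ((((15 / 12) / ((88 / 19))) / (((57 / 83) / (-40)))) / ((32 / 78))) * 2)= -41158001 / 258720 + 5 * sqrt(3) / 3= -156.20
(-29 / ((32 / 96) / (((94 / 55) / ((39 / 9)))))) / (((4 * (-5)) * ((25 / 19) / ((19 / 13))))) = 4428387 / 2323750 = 1.91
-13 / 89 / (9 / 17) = -221 / 801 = -0.28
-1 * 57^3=-185193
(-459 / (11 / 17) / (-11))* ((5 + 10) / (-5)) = -23409 / 121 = -193.46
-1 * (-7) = 7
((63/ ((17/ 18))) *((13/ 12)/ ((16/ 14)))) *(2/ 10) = 17199/ 1360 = 12.65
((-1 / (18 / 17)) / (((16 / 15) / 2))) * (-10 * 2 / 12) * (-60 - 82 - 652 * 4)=-584375 / 72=-8116.32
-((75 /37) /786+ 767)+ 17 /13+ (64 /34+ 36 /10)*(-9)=-8730560353 /10711870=-815.04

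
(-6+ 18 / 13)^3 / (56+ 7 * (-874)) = 108000 / 6659107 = 0.02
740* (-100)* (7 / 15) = -34533.33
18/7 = 2.57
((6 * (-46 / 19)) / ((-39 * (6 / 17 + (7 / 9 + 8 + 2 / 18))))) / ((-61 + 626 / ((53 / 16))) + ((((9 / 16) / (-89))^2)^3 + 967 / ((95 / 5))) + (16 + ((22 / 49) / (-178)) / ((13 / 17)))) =7257079040040750406434816 / 35089701313110829962383518181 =0.00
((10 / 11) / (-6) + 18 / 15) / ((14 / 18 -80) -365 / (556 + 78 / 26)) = -290121 / 22101860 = -0.01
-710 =-710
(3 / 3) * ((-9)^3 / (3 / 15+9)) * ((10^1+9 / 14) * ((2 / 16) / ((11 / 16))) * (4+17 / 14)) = -39646665 / 49588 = -799.52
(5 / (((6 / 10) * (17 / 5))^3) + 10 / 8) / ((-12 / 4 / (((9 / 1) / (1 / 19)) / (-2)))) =18539345 / 353736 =52.41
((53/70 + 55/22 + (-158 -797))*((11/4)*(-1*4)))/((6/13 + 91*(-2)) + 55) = -4763473/57575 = -82.74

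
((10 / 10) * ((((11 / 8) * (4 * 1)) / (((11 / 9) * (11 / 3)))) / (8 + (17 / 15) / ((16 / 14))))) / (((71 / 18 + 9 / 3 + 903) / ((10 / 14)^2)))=729000 / 9525715199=0.00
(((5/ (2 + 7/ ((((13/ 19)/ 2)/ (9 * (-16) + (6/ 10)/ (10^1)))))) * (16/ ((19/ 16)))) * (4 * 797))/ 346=-663104000/ 3144183137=-0.21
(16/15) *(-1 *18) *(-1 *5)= 96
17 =17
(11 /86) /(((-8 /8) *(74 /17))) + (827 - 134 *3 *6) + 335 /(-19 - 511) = -534830925 /337292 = -1585.66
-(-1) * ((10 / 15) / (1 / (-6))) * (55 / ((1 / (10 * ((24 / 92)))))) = -13200 / 23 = -573.91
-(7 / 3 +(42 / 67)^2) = -36715 / 13467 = -2.73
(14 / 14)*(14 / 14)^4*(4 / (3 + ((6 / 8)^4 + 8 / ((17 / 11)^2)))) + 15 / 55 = 4734803 / 5424859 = 0.87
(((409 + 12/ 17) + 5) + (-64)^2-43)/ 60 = 25317/ 340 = 74.46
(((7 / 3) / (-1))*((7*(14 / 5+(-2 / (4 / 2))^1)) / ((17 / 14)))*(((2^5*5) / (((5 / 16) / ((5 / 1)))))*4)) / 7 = -602112 / 17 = -35418.35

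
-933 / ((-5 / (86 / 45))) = 26746 / 75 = 356.61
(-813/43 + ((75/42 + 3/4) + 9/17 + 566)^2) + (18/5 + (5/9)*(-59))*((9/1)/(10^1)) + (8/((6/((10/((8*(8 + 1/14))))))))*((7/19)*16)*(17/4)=507979250635397003/1568829217200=323795.12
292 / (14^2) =73 / 49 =1.49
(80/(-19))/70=-8/133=-0.06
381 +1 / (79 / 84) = 30183 / 79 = 382.06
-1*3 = -3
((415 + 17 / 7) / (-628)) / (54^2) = -487 / 2136456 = -0.00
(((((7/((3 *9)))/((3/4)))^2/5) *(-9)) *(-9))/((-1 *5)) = -784/2025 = -0.39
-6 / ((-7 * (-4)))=-3 / 14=-0.21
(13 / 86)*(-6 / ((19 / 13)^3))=-85683 / 294937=-0.29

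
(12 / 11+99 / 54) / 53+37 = 129619 / 3498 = 37.06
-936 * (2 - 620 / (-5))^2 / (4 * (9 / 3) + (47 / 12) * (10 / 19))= -242004672 / 229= -1056788.96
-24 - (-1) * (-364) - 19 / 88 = -34163 / 88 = -388.22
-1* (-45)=45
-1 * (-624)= 624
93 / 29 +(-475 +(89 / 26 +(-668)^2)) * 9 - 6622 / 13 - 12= 4011253.63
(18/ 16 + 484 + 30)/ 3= 4121/ 24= 171.71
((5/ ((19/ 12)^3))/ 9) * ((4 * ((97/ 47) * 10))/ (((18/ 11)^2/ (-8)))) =-34.52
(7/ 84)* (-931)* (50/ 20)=-193.96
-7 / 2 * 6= -21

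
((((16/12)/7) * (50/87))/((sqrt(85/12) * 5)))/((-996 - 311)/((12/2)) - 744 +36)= -0.00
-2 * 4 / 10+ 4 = 16 / 5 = 3.20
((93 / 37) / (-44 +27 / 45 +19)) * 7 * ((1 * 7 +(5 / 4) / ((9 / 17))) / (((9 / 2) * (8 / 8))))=-365645 / 243756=-1.50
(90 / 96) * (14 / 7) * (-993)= -14895 / 8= -1861.88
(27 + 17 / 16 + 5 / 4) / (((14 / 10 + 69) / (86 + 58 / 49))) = 89445 / 2464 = 36.30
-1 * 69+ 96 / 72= -203 / 3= -67.67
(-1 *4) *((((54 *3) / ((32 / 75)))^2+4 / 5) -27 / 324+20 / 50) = -576654.86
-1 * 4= -4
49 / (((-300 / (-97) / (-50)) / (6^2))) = -28518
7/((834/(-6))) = -7/139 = -0.05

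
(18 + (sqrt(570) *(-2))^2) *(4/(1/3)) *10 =275760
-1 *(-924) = 924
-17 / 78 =-0.22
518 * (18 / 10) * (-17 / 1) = -79254 / 5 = -15850.80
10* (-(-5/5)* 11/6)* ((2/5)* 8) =176/3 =58.67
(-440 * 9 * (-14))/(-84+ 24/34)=-39270/59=-665.59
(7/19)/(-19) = -7/361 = -0.02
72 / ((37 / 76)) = 5472 / 37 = 147.89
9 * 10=90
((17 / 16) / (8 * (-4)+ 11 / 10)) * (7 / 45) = -119 / 22248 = -0.01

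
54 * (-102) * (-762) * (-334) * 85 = -119155555440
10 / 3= 3.33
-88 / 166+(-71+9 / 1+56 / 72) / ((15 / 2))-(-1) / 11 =-1060261 / 123255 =-8.60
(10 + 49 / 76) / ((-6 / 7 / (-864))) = 203868 / 19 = 10729.89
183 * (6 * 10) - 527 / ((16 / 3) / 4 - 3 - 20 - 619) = 680811 / 62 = 10980.82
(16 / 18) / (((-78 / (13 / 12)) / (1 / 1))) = -1 / 81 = -0.01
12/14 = 6/7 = 0.86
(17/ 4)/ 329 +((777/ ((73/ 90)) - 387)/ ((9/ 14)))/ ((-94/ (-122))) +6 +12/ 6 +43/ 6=336584233/ 288204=1167.87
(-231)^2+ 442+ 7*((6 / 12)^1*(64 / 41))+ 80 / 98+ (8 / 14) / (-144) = 3891702061 / 72324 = 53809.28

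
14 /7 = 2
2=2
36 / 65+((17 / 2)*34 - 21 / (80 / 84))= 69551 / 260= 267.50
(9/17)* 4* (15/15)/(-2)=-18/17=-1.06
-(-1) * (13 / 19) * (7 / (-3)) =-91 / 57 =-1.60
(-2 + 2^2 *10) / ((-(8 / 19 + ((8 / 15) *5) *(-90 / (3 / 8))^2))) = -0.00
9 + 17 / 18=179 / 18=9.94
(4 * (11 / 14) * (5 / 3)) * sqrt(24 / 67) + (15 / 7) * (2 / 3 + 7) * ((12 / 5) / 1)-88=-340 / 7 + 220 * sqrt(402) / 1407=-45.44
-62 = -62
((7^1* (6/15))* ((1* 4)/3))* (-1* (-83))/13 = 4648/195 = 23.84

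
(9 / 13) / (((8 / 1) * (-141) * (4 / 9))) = -0.00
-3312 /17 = -194.82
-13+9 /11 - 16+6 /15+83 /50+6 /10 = -14037 /550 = -25.52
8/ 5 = 1.60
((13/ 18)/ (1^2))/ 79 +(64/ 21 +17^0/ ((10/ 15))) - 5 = -2206/ 4977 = -0.44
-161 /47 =-3.43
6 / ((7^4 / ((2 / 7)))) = 12 / 16807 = 0.00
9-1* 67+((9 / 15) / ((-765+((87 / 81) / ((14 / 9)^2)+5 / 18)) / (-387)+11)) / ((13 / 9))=-33374474914 / 575739775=-57.97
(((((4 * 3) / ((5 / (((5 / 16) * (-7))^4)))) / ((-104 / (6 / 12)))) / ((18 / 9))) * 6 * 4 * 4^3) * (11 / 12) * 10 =-49520625 / 26624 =-1860.00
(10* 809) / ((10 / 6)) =4854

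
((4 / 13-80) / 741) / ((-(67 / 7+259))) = 1813 / 4527510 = 0.00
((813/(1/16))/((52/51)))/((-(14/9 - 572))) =43902/1963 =22.36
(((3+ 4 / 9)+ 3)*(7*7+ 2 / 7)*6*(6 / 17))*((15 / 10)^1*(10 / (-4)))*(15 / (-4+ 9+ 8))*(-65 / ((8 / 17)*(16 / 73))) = 821660625 / 448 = 1834063.90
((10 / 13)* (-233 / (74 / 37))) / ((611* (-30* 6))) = 233 / 285948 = 0.00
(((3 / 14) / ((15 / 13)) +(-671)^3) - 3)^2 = 447230289356643881089 / 4900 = 91271487623804873.69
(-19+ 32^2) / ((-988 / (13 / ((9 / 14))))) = -2345 / 114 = -20.57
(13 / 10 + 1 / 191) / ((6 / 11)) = 2.39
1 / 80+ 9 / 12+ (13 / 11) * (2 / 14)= 5737 / 6160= 0.93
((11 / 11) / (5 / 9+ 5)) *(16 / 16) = 9 / 50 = 0.18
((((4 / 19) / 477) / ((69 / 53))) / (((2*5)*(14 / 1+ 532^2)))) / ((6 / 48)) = 8 / 8348913405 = 0.00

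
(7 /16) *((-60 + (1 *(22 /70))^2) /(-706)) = 73379 /1976800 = 0.04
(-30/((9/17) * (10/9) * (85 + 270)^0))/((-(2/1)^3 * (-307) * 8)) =-0.00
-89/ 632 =-0.14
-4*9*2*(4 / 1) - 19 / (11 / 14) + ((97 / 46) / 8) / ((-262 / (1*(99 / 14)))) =-4635401249 / 14848064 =-312.19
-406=-406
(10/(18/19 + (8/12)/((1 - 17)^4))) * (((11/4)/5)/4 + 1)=21245952/1769491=12.01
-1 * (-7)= 7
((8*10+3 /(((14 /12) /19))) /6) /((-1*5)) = -451 /105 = -4.30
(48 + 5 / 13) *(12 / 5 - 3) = -1887 / 65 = -29.03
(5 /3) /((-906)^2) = 5 /2462508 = 0.00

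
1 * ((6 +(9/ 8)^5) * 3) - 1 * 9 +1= 504827/ 32768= 15.41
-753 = -753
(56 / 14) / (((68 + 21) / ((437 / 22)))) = 874 / 979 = 0.89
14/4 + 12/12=9/2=4.50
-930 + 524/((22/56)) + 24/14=31226/77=405.53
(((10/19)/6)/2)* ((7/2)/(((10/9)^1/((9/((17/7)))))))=1323/2584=0.51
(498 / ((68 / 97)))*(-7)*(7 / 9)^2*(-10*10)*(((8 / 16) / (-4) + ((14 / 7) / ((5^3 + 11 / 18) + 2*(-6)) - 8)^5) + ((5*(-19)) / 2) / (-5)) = -25600073794549848203496690181 / 2626631993850745500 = -9746349642.62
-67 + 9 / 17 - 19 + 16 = -1181 / 17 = -69.47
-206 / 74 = -103 / 37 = -2.78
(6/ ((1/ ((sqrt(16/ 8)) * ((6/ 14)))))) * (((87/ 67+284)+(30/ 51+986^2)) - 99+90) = 19937639124 * sqrt(2)/ 7973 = 3536445.46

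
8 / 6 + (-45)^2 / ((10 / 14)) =8509 / 3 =2836.33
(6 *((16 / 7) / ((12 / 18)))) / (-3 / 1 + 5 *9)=24 / 49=0.49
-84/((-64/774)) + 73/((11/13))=1102.15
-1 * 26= -26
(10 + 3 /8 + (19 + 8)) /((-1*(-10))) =299 /80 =3.74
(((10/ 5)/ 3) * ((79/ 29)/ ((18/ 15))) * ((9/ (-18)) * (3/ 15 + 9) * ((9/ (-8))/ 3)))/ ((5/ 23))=41791/ 3480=12.01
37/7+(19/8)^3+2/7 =67981/3584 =18.97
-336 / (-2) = 168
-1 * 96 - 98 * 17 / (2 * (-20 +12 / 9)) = -411 / 8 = -51.38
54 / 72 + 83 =335 / 4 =83.75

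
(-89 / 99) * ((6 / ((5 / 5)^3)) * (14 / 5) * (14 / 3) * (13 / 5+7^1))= -676.62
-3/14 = -0.21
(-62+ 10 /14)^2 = 184041 /49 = 3755.94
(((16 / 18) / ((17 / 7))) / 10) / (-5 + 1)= -7 / 765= -0.01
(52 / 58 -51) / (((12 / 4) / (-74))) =107522 / 87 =1235.89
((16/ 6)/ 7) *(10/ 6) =40/ 63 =0.63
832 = 832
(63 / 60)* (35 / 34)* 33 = 35.67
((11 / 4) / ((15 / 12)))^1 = 11 / 5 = 2.20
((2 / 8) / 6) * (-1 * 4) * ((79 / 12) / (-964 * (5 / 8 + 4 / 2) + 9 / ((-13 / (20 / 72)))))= 1027 / 2368728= 0.00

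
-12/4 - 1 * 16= -19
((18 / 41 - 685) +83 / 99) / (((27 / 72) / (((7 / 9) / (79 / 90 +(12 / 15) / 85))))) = -132100948000 / 82645299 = -1598.41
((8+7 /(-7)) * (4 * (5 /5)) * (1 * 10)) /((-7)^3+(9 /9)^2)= -140 /171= -0.82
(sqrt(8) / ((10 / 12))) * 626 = 7512 * sqrt(2) / 5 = 2124.71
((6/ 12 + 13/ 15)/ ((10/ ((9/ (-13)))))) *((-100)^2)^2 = -123000000/ 13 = -9461538.46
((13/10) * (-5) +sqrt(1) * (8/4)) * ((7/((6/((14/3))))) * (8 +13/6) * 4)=-2989/3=-996.33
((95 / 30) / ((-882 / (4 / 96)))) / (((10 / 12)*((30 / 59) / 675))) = -1121 / 4704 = -0.24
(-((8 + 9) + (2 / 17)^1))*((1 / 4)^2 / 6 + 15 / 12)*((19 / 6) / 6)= -223003 / 19584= -11.39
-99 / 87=-33 / 29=-1.14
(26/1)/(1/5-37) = -65/92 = -0.71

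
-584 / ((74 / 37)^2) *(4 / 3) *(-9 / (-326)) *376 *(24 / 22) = -3952512 / 1793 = -2204.41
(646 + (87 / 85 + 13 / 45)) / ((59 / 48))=526.63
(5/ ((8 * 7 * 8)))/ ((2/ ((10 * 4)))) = 25/ 112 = 0.22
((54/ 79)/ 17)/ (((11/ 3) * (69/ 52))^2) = 146016/ 85964087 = 0.00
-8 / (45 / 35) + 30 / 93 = -1646 / 279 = -5.90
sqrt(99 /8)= 3 * sqrt(22) /4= 3.52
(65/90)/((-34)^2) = 13/20808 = 0.00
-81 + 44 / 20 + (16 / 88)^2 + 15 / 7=-324503 / 4235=-76.62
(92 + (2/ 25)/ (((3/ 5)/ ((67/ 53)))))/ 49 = 73274/ 38955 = 1.88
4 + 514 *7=3602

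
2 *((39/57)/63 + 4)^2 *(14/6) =46099202/614061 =75.07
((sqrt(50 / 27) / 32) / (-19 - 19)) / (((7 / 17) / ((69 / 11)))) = -1955 *sqrt(6) / 280896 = -0.02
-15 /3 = -5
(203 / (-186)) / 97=-0.01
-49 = -49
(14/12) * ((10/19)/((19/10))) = 350/1083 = 0.32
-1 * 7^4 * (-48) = 115248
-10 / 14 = -5 / 7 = -0.71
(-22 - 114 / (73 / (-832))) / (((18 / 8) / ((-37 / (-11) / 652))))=3449954 / 1178001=2.93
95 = 95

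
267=267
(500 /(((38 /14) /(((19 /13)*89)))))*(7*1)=2180500 /13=167730.77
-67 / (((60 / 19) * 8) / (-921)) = 390811 / 160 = 2442.57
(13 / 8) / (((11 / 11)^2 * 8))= 13 / 64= 0.20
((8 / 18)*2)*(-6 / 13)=-16 / 39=-0.41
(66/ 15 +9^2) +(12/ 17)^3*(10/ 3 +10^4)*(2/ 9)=21304251/ 24565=867.26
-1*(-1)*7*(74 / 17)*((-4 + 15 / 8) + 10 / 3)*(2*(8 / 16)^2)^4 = 7511 / 3264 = 2.30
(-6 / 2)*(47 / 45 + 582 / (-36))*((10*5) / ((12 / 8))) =1512.22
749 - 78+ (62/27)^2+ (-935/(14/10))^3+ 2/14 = -74485440036125/250047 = -297885757.62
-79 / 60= -1.32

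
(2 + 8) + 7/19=197/19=10.37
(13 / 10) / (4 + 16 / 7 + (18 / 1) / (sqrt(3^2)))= 91 / 860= 0.11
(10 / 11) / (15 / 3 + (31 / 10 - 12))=-100 / 429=-0.23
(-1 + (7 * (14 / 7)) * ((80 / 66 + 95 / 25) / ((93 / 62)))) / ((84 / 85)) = 385237 / 8316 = 46.32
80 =80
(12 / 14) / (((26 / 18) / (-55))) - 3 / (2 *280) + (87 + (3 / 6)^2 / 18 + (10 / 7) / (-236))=210158141 / 3865680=54.37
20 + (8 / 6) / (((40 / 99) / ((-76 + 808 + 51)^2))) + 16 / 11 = 222553667 / 110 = 2023215.15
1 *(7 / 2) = 7 / 2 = 3.50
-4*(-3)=12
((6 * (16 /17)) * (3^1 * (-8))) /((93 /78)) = -59904 /527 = -113.67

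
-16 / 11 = -1.45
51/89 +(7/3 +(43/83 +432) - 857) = -9342536/22161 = -421.58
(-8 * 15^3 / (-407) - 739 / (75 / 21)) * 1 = -1430411 / 10175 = -140.58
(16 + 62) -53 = 25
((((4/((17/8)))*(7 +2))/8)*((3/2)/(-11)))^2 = 2916/34969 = 0.08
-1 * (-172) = 172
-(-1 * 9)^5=59049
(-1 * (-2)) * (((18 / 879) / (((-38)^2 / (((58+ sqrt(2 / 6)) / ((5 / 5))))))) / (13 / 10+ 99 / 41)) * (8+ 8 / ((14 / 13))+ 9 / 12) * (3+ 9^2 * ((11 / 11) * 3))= 11422395 * sqrt(3) / 1127645953+ 1987496730 / 1127645953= 1.78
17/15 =1.13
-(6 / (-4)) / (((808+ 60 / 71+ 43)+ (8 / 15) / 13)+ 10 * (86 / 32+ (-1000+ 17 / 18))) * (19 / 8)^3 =-854665695 / 387541384064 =-0.00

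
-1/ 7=-0.14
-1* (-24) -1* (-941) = 965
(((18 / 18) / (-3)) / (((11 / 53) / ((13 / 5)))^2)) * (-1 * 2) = 949442 / 9075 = 104.62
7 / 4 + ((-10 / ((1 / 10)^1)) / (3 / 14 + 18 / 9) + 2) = -5135 / 124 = -41.41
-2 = -2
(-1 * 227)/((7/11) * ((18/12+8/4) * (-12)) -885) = 2497/10029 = 0.25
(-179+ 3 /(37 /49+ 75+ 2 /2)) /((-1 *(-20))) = -168268 /18805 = -8.95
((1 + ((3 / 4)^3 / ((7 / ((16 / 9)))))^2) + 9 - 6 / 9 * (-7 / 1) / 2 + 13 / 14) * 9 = 93657 / 784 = 119.46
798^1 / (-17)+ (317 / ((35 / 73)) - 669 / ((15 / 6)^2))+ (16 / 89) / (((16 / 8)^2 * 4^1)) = 134294274 / 264775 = 507.20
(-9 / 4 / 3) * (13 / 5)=-39 / 20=-1.95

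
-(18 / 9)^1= -2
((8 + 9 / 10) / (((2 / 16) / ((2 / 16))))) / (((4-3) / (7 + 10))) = 1513 / 10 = 151.30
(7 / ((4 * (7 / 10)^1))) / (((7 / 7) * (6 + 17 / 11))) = 55 / 166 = 0.33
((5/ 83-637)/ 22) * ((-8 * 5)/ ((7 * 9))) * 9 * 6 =576720/ 581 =992.63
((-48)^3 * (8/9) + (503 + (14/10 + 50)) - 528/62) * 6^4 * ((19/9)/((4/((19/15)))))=-65640664656/775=-84697631.81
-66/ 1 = -66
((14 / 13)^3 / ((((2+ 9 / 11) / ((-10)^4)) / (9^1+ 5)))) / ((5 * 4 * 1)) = 211288000 / 68107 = 3102.29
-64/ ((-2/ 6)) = 192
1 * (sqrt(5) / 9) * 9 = sqrt(5) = 2.24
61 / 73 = 0.84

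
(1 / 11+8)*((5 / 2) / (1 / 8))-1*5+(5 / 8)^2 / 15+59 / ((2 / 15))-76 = 1105303 / 2112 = 523.34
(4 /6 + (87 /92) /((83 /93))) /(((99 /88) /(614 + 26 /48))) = 583249205 /618516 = 942.98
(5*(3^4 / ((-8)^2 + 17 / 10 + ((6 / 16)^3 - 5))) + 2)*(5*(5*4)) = 134785400 / 155527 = 866.64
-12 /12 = -1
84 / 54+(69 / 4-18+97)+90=6761 / 36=187.81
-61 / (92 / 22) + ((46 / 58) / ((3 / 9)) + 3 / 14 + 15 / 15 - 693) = -3286945 / 4669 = -703.99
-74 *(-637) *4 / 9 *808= 152350016 / 9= 16927779.56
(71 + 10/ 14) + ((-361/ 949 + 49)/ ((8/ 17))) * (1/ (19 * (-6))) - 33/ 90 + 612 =5168141861/ 7573020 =682.44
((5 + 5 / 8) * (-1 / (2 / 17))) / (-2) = 765 / 32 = 23.91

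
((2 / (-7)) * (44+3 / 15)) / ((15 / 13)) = -5746 / 525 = -10.94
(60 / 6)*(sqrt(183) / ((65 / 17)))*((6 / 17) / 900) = 0.01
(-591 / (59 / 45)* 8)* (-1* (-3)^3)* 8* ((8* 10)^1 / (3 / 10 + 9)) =-12254976000 / 1829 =-6700369.60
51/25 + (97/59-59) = -81591/1475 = -55.32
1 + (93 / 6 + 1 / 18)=149 / 9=16.56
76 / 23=3.30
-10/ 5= -2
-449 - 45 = -494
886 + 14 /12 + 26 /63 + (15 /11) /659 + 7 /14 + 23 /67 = 27184045283 /30598029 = 888.42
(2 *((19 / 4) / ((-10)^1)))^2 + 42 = 17161 / 400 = 42.90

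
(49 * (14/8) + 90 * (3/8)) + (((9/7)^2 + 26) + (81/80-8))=549449/3920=140.17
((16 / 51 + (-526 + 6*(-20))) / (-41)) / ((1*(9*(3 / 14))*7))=65860 / 56457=1.17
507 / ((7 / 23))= 11661 / 7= 1665.86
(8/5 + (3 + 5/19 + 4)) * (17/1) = 150.67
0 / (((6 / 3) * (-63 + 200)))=0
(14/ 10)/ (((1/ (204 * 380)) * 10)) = 54264/ 5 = 10852.80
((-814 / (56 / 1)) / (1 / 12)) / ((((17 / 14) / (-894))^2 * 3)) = -9108093456 / 289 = -31515894.31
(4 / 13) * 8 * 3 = 96 / 13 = 7.38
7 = 7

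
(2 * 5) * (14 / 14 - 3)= -20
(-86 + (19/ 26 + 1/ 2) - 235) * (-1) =4157/ 13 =319.77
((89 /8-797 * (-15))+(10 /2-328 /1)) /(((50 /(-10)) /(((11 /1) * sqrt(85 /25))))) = -204919 * sqrt(85) /40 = -47231.50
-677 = -677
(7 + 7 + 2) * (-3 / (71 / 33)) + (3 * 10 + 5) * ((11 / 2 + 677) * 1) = 3388857 / 142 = 23865.19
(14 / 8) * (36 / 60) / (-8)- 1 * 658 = -105301 / 160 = -658.13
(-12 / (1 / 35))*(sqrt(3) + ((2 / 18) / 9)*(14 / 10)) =-420*sqrt(3)- 196 / 27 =-734.72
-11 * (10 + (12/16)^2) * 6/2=-5577/16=-348.56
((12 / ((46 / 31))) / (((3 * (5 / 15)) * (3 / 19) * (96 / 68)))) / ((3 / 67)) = 810.23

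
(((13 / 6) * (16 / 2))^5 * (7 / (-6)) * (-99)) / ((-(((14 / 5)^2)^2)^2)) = -3190799218750 / 66706983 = -47833.06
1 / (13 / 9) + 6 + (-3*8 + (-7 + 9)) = -15.31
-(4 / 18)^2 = -4 / 81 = -0.05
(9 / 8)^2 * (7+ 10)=1377 / 64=21.52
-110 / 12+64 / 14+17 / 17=-151 / 42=-3.60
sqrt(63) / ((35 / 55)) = 33* sqrt(7) / 7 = 12.47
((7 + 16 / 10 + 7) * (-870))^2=184199184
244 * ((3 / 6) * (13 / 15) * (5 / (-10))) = -793 / 15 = -52.87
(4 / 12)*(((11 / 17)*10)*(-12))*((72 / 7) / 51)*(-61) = 644160 / 2023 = 318.42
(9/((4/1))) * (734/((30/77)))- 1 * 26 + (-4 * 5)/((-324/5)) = 6825317/1620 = 4213.16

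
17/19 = 0.89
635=635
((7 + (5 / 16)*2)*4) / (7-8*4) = -61 / 50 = -1.22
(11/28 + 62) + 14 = 76.39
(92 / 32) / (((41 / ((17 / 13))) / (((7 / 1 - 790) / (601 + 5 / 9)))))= -2755377 / 23085296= -0.12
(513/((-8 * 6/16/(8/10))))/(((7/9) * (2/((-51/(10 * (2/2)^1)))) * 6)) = 26163/350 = 74.75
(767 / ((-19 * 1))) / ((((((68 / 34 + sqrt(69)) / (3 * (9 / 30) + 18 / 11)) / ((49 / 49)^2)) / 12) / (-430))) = 51260.94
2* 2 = 4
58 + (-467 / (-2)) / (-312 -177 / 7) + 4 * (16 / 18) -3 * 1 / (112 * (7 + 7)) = 675934927 / 11106144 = 60.86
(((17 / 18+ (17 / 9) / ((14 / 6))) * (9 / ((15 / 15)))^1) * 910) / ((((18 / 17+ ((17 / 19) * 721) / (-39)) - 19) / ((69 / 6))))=-4161985815 / 868748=-4790.79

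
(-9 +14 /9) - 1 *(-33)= 230 /9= 25.56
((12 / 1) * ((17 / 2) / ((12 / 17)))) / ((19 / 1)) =289 / 38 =7.61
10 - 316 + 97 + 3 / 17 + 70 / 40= -14081 / 68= -207.07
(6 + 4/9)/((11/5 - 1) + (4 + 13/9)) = 290/299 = 0.97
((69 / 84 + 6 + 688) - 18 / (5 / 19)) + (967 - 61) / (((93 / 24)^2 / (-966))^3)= -29972737265657652141 / 124250515340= -241228273.25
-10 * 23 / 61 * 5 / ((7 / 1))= -1150 / 427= -2.69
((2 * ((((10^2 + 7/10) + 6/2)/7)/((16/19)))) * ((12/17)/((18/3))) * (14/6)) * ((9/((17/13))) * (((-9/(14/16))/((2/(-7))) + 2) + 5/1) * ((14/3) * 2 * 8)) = 18140668/85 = 213419.62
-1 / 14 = -0.07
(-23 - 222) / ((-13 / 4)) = 980 / 13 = 75.38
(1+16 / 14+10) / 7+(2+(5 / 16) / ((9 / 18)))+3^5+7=99709 / 392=254.36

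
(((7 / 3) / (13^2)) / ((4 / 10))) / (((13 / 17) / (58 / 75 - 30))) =-130424 / 98865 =-1.32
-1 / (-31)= 1 / 31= 0.03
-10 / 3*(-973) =9730 / 3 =3243.33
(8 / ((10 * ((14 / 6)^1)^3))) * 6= 648 / 1715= 0.38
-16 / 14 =-8 / 7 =-1.14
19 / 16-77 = -1213 / 16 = -75.81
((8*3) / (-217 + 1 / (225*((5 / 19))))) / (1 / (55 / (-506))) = 33750 / 2807219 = 0.01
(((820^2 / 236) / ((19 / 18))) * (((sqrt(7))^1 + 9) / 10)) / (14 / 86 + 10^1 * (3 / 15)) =4336980 * sqrt(7) / 34751 + 39032820 / 34751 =1453.41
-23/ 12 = -1.92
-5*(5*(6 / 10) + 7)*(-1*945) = 47250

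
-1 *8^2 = -64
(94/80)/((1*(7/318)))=53.38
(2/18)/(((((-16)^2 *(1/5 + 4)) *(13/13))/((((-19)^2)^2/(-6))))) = -651605/290304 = -2.24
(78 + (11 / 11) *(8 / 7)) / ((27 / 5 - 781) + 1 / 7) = -2770 / 27141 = -0.10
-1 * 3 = -3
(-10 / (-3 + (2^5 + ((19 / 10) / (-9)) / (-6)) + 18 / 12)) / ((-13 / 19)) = 102600 / 214357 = 0.48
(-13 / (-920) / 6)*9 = 0.02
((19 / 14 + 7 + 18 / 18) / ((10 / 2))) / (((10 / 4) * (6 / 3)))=131 / 350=0.37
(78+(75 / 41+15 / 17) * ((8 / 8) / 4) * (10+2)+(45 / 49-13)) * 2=5058280 / 34153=148.11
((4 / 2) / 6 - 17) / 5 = -10 / 3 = -3.33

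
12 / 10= 6 / 5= 1.20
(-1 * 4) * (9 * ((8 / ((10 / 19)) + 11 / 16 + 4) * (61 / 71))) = -615.11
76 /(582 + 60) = 38 /321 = 0.12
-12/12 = -1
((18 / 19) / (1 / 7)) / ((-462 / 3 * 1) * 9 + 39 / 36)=-1512 / 315761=-0.00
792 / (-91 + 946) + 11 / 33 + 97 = 28004 / 285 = 98.26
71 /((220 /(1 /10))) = 71 /2200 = 0.03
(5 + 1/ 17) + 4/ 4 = 103/ 17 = 6.06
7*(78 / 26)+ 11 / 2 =53 / 2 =26.50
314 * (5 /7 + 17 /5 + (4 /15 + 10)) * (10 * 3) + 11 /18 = 17069117 /126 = 135469.18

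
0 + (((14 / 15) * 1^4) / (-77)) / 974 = -1 / 80355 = -0.00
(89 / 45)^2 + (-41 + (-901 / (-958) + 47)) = 21052543 / 1939950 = 10.85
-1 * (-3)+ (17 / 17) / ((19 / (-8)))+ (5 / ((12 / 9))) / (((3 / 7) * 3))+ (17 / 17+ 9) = 3533 / 228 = 15.50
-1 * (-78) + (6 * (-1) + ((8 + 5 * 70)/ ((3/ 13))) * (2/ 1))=9524/ 3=3174.67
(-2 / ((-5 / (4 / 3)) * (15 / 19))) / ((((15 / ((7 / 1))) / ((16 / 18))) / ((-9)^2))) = 8512 / 375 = 22.70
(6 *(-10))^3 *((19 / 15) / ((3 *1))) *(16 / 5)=-291840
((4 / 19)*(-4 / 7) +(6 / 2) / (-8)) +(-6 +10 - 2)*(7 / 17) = 5937 / 18088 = 0.33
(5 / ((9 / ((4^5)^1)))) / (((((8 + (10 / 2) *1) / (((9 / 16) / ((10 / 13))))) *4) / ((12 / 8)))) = 12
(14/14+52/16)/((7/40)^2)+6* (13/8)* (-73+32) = -51151/196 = -260.97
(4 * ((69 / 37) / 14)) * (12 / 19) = 1656 / 4921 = 0.34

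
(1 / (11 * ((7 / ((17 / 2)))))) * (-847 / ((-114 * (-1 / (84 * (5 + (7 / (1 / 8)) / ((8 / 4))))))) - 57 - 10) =-6673979 / 2926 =-2280.92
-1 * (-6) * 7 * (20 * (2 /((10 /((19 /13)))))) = 3192 /13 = 245.54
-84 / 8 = -21 / 2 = -10.50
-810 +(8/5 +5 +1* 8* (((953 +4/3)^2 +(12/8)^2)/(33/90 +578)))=3069618799/260265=11794.21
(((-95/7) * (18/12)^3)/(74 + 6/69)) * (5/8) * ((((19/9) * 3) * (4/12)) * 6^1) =-622725/127232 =-4.89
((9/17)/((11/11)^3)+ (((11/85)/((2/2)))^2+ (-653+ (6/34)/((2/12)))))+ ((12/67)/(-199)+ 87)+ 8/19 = -1032236187458/1830287575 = -563.97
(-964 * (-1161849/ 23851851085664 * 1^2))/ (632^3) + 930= 1399897639795835722345449/ 1505266279350360690688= 930.00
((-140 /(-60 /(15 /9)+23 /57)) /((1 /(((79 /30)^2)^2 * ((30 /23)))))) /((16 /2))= 5180360773 /168001200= 30.84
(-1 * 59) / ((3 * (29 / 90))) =-1770 / 29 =-61.03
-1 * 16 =-16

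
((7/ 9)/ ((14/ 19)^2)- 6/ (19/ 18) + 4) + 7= 6.75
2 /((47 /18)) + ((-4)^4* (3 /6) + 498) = 29458 /47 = 626.77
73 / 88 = 0.83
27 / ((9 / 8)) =24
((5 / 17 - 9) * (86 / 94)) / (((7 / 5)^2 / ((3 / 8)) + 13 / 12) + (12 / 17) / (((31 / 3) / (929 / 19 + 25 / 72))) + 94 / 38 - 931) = 0.01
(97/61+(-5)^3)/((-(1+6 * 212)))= 7528/77653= 0.10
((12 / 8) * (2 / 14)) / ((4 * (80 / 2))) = 3 / 2240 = 0.00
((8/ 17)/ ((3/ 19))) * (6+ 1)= 1064/ 51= 20.86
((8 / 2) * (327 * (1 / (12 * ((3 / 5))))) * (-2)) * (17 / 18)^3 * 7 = -18743095 / 8748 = -2142.56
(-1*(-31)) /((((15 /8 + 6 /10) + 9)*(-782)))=-620 /179469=-0.00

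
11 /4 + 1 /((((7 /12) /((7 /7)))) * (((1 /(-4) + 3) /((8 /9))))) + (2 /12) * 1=1069 /308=3.47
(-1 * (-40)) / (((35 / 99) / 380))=300960 / 7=42994.29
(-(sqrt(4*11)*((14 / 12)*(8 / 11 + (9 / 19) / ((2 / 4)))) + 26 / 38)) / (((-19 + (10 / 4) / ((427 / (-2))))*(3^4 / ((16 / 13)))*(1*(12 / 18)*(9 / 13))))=22204 / 18740403 + 4184600*sqrt(11) / 618433299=0.02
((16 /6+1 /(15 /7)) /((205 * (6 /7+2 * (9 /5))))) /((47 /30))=7 /3198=0.00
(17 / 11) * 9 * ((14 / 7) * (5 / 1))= 1530 / 11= 139.09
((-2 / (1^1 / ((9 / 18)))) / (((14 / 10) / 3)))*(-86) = 1290 / 7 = 184.29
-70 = -70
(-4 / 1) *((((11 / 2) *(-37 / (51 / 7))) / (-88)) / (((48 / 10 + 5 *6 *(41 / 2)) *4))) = -1295 / 2528784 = -0.00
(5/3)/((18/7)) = 0.65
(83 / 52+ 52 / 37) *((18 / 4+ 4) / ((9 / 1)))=32725 / 11544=2.83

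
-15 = -15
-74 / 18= -37 / 9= -4.11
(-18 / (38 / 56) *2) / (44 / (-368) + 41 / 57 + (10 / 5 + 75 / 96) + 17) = -2225664 / 855023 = -2.60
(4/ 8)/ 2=1/ 4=0.25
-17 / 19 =-0.89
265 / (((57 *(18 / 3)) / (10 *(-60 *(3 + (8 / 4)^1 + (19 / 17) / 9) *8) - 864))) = -172046480 / 8721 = -19727.84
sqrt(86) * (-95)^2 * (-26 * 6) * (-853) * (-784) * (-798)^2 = -599573853245203200 * sqrt(86) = -5560219174870343174.52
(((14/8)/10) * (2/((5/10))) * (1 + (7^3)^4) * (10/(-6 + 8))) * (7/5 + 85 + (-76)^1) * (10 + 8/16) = 5290139968604.40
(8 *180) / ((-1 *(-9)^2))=-160 / 9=-17.78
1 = 1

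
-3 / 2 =-1.50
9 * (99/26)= 891/26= 34.27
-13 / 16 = -0.81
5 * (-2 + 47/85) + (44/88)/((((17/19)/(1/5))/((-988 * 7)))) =-3901/5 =-780.20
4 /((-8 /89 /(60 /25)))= -534 /5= -106.80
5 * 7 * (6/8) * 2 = 105/2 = 52.50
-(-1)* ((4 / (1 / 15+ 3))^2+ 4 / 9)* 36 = 40864 / 529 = 77.25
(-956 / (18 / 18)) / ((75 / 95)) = -18164 / 15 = -1210.93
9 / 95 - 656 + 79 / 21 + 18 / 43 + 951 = 25673327 / 85785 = 299.28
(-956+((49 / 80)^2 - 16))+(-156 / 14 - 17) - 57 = -47343193 / 44800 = -1056.77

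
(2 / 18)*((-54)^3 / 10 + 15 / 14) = -367391 / 210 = -1749.48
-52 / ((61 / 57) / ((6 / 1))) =-291.54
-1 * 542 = -542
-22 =-22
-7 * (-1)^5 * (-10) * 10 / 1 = -700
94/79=1.19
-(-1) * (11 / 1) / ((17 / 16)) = 176 / 17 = 10.35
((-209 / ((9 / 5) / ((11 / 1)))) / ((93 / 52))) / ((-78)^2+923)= -4180 / 41013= -0.10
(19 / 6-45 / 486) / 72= 83 / 1944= 0.04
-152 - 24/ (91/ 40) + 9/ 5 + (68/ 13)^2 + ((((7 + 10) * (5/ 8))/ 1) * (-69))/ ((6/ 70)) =-411045819/ 47320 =-8686.51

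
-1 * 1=-1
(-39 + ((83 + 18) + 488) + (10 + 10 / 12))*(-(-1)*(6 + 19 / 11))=286025 / 66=4333.71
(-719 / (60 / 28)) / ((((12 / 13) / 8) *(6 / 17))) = -1112293 / 135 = -8239.21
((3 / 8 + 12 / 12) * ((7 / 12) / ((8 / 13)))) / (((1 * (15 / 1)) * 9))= 1001 / 103680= 0.01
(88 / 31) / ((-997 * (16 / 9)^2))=-891 / 989024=-0.00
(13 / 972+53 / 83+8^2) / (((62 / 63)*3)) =36511013 / 1667304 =21.90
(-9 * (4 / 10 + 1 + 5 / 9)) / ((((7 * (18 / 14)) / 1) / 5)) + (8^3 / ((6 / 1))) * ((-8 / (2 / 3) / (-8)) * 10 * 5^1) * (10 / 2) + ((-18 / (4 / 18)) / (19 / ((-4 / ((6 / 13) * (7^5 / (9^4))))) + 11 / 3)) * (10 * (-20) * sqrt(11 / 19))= 287912 / 9 - 921164400 * sqrt(209) / 2105941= 25666.63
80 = 80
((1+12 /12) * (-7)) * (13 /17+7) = -1848 /17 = -108.71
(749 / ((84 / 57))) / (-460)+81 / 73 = 631 / 134320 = 0.00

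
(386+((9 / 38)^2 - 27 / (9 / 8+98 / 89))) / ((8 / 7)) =5990757983 / 18309920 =327.19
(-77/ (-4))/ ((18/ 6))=77/ 12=6.42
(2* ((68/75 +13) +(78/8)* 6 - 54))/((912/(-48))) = -2761/1425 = -1.94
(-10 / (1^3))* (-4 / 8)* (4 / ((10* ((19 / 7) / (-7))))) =-98 / 19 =-5.16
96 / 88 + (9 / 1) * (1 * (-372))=-36816 / 11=-3346.91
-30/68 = -15/34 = -0.44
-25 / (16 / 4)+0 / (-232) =-25 / 4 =-6.25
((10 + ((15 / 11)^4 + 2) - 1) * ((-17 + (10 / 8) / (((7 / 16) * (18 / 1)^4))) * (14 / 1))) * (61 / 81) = -20162656653658 / 7780827681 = -2591.33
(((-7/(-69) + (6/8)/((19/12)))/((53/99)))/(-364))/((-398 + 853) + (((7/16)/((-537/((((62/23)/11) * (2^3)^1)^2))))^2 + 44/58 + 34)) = -1425649466057337279/236574678233089824884774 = -0.00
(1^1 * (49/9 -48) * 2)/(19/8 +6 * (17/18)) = -6128/579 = -10.58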